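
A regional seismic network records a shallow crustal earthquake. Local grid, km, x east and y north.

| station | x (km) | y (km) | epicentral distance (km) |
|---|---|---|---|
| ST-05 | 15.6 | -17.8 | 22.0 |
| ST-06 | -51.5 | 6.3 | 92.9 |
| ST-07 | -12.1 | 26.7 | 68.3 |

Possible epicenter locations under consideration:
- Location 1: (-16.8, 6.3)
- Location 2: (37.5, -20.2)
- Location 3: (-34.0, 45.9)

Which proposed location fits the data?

For each candidate, compare |candidate − station| to the reported distance:
Location 1: residuals ST-05 18.4, ST-06 58.2, ST-07 47.4 → max 58.2 km
Location 2: residuals ST-05 0.0, ST-06 0.0, ST-07 0.0 → max 0.0 km
Location 3: residuals ST-05 58.7, ST-06 49.6, ST-07 39.2 → max 58.7 km
Only Location 2 has all residuals ≈ 0.

Location 2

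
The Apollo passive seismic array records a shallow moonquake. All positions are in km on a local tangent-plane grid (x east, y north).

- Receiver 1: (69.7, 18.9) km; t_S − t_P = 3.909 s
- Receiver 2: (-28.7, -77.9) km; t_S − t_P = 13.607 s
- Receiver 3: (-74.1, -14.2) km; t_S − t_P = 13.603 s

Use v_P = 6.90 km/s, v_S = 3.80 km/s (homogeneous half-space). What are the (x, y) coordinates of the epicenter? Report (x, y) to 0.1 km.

36.7 km east, 16.8 km north

Distance from S−P lag: d = Δt · v_P v_S / (v_P − v_S) = Δt · (6.90·3.80)/(6.90−3.80) ≈ 8.4581·Δt.
So d_Receiver 1 = 33.06, d_Receiver 2 = 115.09, d_Receiver 3 = 115.06 km.
Circle about each station: (x − 69.7)² + (y − 18.9)² = 33.06²; (x + 28.7)² + (y + 77.9)² = 115.09²; (x + 74.1)² + (y + 14.2)² = 115.06².
Subtracting the Receiver 1 equation from the Receiver 2 and Receiver 3 equations removes the quadratic terms:
-196.8 x − 193.6 y = -10475.94
-287.6 x − 66.2 y = -11668.69
Solving the 2×2 system: x ≈ 36.7, y ≈ 16.8 km.
Check against Receiver 1 (with the unrounded x, y): √((x − 69.7)²+(y − 18.9)²) = 33.06 ≈ 33.06 km. ✓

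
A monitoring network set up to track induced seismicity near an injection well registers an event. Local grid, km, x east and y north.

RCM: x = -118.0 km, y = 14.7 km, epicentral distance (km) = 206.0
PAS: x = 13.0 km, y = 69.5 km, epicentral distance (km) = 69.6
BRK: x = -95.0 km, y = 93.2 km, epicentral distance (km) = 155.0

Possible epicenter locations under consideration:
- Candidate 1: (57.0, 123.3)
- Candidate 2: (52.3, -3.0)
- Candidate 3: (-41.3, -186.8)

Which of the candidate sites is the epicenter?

For each candidate, compare |candidate − station| to the reported distance:
Candidate 1: residuals RCM 0.0, PAS 0.1, BRK 0.0 → max 0.1 km
Candidate 2: residuals RCM 34.8, PAS 12.9, BRK 20.9 → max 34.8 km
Candidate 3: residuals RCM 9.6, PAS 192.4, BRK 130.1 → max 192.4 km
Only Candidate 1 has all residuals ≈ 0.

Candidate 1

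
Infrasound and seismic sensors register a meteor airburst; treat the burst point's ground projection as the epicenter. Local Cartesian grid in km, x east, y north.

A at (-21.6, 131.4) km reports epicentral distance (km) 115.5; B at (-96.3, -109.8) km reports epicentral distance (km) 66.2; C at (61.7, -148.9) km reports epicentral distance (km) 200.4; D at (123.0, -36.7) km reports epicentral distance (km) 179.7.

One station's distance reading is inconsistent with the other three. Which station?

Solve using three stations at a time. Using A, C, D (subtract circle equations pairwise → linear system) gives (x, y) ≈ (-47.9, 18.9).
Distances from that point to each station vs reported:
  A: calculated 115.5 vs reported 115.5 → residual 0.0 km
  B: calculated 137.5 vs reported 66.2 → residual 71.3 km
  C: calculated 200.4 vs reported 200.4 → residual 0.0 km
  D: calculated 179.7 vs reported 179.7 → residual 0.0 km
A, C, D are mutually consistent (residuals ≈ 0); B is off by 71.3 km.

B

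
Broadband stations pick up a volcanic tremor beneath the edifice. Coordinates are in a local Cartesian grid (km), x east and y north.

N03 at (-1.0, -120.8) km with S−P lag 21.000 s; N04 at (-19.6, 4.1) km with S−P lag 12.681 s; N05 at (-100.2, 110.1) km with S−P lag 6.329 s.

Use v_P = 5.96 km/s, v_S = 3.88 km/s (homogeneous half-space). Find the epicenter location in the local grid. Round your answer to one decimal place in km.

Distance from S−P lag: d = Δt · v_P v_S / (v_P − v_S) = Δt · (5.96·3.88)/(5.96−3.88) ≈ 11.1177·Δt.
So d_N03 = 233.47, d_N04 = 140.98, d_N05 = 70.36 km.
Circle about each station: (x + 1.0)² + (y + 120.8)² = 233.47²; (x + 19.6)² + (y − 4.1)² = 140.98²; (x + 100.2)² + (y − 110.1)² = 70.36².
Subtracting the N03 equation from the N04 and N05 equations removes the quadratic terms:
-37.2 x + 249.8 y = 20440.21
-198.4 x + 461.8 y = 57126.12
Solving the 2×2 system: x ≈ -149.2, y ≈ 59.6 km.

-149.2 km east, 59.6 km north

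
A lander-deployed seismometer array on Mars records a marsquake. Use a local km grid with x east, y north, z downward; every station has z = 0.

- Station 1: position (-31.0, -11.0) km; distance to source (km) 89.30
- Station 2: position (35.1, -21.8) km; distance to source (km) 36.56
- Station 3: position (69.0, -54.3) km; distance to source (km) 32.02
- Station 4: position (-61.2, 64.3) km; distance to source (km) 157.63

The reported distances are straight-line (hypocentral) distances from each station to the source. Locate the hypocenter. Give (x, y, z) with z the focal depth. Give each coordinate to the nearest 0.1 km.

Each station gives a sphere (x−x_i)² + (y−y_i)² + z² = d_i² (stations at z=0).
Subtracting the Station 1 sphere from Station 2 and Station 3: z² cancels, leaving linear equations in x and y:
132.2 x − 21.6 y = 7263.11
200.0 x − 86.6 y = 13576.70
Solving: x ≈ 47.096, y ≈ -48.007 km (keep extra digits for the depth step; rounded: 47.1, -48.0).
Then from the Station 1 sphere: z² = 89.30² − (x + 31.0)² − (y + 11.0)² with x = 47.096, y = -48.007, so z ≈ 22.494 ≈ 22.5 km.
Check against Station 4 (with the unrounded solution): distance 157.63 ≈ 157.63 km. ✓

(47.1, -48.0, 22.5)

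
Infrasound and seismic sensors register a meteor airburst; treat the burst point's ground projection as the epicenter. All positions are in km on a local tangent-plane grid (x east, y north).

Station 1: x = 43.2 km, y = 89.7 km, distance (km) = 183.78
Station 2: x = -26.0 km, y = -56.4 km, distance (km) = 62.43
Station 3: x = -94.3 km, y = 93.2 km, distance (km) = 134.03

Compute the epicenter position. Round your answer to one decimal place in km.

Circle about each station: (x − 43.2)² + (y − 89.7)² = 183.78²; (x + 26.0)² + (y + 56.4)² = 62.43²; (x + 94.3)² + (y − 93.2)² = 134.03².
Subtracting pairs of circle equations eliminates x²+y² and gives linear equations (the radical axes):
-138.4 x − 292.2 y = 23822.21
-275.0 x + 7.0 y = 23477.45
Solving the 2×2 system: x ≈ -86.4, y ≈ -40.6 km.

x ≈ -86.4 km, y ≈ -40.6 km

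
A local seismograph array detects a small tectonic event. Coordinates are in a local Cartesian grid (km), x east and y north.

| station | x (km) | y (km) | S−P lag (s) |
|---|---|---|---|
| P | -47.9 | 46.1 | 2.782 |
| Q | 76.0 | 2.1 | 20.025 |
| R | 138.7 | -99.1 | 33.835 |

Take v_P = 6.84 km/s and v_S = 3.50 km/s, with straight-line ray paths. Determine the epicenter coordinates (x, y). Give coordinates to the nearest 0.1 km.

(-63.9, 34.2)

Distance from S−P lag: d = Δt · v_P v_S / (v_P − v_S) = Δt · (6.84·3.50)/(6.84−3.50) ≈ 7.1677·Δt.
So d_P = 19.94, d_Q = 143.53, d_R = 242.52 km.
Circle about each station: (x + 47.9)² + (y − 46.1)² = 19.94²; (x − 76.0)² + (y − 2.1)² = 143.53²; (x − 138.7)² + (y + 99.1)² = 242.52².
Subtracting the P equation from the Q and R equations removes the quadratic terms:
247.8 x − 88.0 y = -18842.47
373.2 x − 290.4 y = -33779.47
Solving the 2×2 system: x ≈ -63.9, y ≈ 34.2 km.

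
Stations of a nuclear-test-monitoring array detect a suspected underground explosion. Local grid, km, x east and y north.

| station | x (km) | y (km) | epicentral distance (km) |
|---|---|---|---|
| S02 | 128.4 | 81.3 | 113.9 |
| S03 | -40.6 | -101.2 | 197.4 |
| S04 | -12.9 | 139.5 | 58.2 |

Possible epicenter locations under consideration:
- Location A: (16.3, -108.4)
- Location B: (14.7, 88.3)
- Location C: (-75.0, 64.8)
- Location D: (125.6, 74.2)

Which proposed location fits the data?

For each candidate, compare |candidate − station| to the reported distance:
Location A: residuals S02 106.4, S03 140.0, S04 191.4 → max 191.4 km
Location B: residuals S02 0.0, S03 0.0, S04 0.0 → max 0.0 km
Location C: residuals S02 90.2, S03 27.9, S04 38.9 → max 90.2 km
Location D: residuals S02 106.3, S03 44.2, S04 94.9 → max 106.3 km
Only Location B has all residuals ≈ 0.

Location B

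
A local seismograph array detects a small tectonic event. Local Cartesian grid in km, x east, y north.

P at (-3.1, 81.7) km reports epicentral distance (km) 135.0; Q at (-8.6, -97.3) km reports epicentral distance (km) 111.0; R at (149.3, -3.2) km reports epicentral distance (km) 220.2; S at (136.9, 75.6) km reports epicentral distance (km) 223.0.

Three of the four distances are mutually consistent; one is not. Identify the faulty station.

P

Solve using three stations at a time. Using Q, R, S (subtract circle equations pairwise → linear system) gives (x, y) ≈ (-70.9, -5.4).
Distances from that point to each station vs reported:
  P: calculated 110.4 vs reported 135.0 → residual 24.6 km
  Q: calculated 111.1 vs reported 111.0 → residual 0.1 km
  R: calculated 220.2 vs reported 220.2 → residual 0.0 km
  S: calculated 223.0 vs reported 223.0 → residual 0.0 km
Q, R, S are mutually consistent (residuals ≈ 0); P is off by 24.6 km.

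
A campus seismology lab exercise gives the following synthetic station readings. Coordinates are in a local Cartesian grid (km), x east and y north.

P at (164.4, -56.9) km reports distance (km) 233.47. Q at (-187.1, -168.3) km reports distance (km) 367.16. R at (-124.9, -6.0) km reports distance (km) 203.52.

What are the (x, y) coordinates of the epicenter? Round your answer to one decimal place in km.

(25.7, 130.9)

Circle about each station: (x − 164.4)² + (y + 56.9)² = 233.47²; (x + 187.1)² + (y + 168.3)² = 367.16²; (x + 124.9)² + (y + 6.0)² = 203.52².
Subtracting the P equation from the Q and R equations removes the quadratic terms:
-703.0 x − 222.8 y = -47231.89
-578.6 x + 101.8 y = -1541.11
Solving the 2×2 system: x ≈ 25.7, y ≈ 130.9 km.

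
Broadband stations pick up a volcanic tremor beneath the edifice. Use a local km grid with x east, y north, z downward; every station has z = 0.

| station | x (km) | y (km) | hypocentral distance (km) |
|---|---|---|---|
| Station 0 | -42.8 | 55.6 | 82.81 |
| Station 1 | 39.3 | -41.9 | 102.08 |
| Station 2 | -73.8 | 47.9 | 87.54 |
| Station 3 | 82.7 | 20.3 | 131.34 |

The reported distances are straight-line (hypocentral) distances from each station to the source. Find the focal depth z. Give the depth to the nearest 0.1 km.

59.9 km

Each station gives a sphere (x−x_i)² + (y−y_i)² + z² = d_i² (stations at z=0).
Subtracting the Station 0 sphere from Station 1 and Station 2: z² cancels, leaving linear equations in x and y:
164.2 x − 195.0 y = -5185.93
-62.0 x − 15.4 y = 2011.89
Solving: x ≈ -32.300, y ≈ -0.604 km (keep extra digits for the depth step; rounded: -32.3, -0.6).
Then from the Station 0 sphere: z² = 82.81² − (x + 42.8)² − (y − 55.6)² with x = -32.300, y = -0.604, so z ≈ 59.903 ≈ 59.9 km.
Check against Station 3 (with the unrounded solution): distance 131.34 ≈ 131.34 km. ✓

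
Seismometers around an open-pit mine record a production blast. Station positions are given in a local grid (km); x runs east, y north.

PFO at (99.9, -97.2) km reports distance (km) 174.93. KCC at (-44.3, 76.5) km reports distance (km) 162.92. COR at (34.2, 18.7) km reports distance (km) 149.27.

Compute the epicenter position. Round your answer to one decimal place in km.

(-74.5, -83.6)

Circle about each station: (x − 99.9)² + (y + 97.2)² = 174.93²; (x + 44.3)² + (y − 76.5)² = 162.92²; (x − 34.2)² + (y − 18.7)² = 149.27².
Subtracting pairs of circle equations eliminates x²+y² and gives linear equations (the radical axes):
-288.4 x + 347.4 y = -7555.53
-131.4 x + 231.8 y = -9589.55
Solving the 2×2 system: x ≈ -74.5, y ≈ -83.6 km.
Check against PFO (with the unrounded x, y): √((x − 99.9)²+(y + 97.2)²) = 174.95 ≈ 174.93 km. ✓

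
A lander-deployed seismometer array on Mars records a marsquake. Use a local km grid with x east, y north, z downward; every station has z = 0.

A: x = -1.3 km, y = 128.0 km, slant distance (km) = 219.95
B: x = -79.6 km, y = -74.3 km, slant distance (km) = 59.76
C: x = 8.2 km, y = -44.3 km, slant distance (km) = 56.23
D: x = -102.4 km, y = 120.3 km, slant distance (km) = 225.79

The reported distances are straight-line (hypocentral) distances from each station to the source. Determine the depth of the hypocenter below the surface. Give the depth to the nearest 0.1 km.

Each station gives a sphere (x−x_i)² + (y−y_i)² + z² = d_i² (stations at z=0).
Subtracting the A sphere from B and C: z² cancels, leaving linear equations in x and y:
-156.6 x − 404.6 y = 40277.70
19.0 x − 344.6 y = 30860.23
Solving: x ≈ -22.605, y ≈ -90.800 km (keep extra digits for the depth step; rounded: -22.6, -90.8).
Then from the A sphere: z² = 219.95² − (x + 1.3)² − (y − 128.0)² with x = -22.605, y = -90.800, so z ≈ 7.118 ≈ 7.1 km.

7.1 km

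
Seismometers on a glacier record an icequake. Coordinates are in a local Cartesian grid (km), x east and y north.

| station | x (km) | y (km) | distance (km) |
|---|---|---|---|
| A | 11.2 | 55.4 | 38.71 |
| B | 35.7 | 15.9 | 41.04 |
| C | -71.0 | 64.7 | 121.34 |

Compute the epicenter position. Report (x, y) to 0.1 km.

Circle about each station: (x − 11.2)² + (y − 55.4)² = 38.71²; (x − 35.7)² + (y − 15.9)² = 41.04²; (x + 71.0)² + (y − 64.7)² = 121.34².
Subtracting the A equation from the B and C equations removes the quadratic terms:
49.0 x − 79.0 y = -1853.12
-164.4 x + 18.6 y = -7192.44
Solving the 2×2 system: x ≈ 49.9, y ≈ 54.4 km.
Check against A (with the unrounded x, y): √((x − 11.2)²+(y − 55.4)²) = 38.72 ≈ 38.71 km. ✓

49.9 km east, 54.4 km north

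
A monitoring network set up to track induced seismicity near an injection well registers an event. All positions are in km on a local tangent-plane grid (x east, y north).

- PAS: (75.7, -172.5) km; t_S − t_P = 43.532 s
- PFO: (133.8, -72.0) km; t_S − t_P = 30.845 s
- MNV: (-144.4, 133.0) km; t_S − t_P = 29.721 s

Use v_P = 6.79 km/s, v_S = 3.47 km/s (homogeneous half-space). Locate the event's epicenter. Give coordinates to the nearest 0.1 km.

66.5 km east, 136.3 km north

Distance from S−P lag: d = Δt · v_P v_S / (v_P − v_S) = Δt · (6.79·3.47)/(6.79−3.47) ≈ 7.0968·Δt.
So d_PAS = 308.94, d_PFO = 218.90, d_MNV = 210.92 km.
Circle about each station: (x − 75.7)² + (y + 172.5)² = 308.94²; (x − 133.8)² + (y + 72.0)² = 218.90²; (x + 144.4)² + (y − 133.0)² = 210.92².
Subtracting the PAS equation from the PFO and MNV equations removes the quadratic terms:
116.2 x + 201.0 y = 35126.41
-440.2 x + 611.0 y = 54010.30
Solving the 2×2 system: x ≈ 66.5, y ≈ 136.3 km.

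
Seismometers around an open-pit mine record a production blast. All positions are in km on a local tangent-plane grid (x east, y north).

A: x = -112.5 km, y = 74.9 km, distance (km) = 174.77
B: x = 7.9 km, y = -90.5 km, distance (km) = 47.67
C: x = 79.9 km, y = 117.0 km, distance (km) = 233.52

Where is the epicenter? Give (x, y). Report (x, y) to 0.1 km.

x ≈ -39.3 km, y ≈ -83.8 km

Circle about each station: (x + 112.5)² + (y − 74.9)² = 174.77²; (x − 7.9)² + (y + 90.5)² = 47.67²; (x − 79.9)² + (y − 117.0)² = 233.52².
Subtracting the A equation from the B and C equations removes the quadratic terms:
240.8 x − 330.8 y = 18258.52
384.8 x + 84.2 y = -22180.29
Solving the 2×2 system: x ≈ -39.3, y ≈ -83.8 km.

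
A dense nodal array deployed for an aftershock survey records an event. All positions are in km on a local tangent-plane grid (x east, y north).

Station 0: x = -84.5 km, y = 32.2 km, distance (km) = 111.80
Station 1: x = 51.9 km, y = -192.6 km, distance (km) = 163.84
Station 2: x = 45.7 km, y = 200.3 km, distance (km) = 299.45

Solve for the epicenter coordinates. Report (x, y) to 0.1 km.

(-65.1, -77.9)

Circle about each station: (x + 84.5)² + (y − 32.2)² = 111.80²; (x − 51.9)² + (y + 192.6)² = 163.84²; (x − 45.7)² + (y − 200.3)² = 299.45².
Subtracting pairs of circle equations eliminates x²+y² and gives linear equations (the radical axes):
272.8 x − 449.6 y = 17266.97
260.4 x + 336.2 y = -43139.57
Solving the 2×2 system: x ≈ -65.1, y ≈ -77.9 km.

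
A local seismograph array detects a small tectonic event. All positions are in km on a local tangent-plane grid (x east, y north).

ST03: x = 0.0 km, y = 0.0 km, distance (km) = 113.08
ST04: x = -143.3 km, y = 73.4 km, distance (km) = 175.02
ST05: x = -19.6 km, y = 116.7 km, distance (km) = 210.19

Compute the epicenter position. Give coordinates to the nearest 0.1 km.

-72.6 km east, -86.7 km north

Circle about each station: x² + y² = 113.08²; (x + 143.3)² + (y − 73.4)² = 175.02²; (x + 19.6)² + (y − 116.7)² = 210.19².
Subtracting pairs of circle equations eliminates x²+y² and gives linear equations (the radical axes):
-286.6 x + 146.8 y = 8077.54
-39.2 x + 233.4 y = -17389.70
Solving the 2×2 system: x ≈ -72.6, y ≈ -86.7 km.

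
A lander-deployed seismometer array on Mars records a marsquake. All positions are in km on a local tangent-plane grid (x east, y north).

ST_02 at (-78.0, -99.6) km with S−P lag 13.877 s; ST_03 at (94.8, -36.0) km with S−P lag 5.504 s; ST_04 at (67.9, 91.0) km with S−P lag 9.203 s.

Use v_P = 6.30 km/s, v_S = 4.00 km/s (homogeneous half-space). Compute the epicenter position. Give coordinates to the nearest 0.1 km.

Distance from S−P lag: d = Δt · v_P v_S / (v_P − v_S) = Δt · (6.30·4.00)/(6.30−4.00) ≈ 10.9565·Δt.
So d_ST_02 = 152.04, d_ST_03 = 60.30, d_ST_04 = 100.83 km.
Circle about each station: (x + 78.0)² + (y + 99.6)² = 152.04²; (x − 94.8)² + (y + 36.0)² = 60.30²; (x − 67.9)² + (y − 91.0)² = 100.83².
Subtracting the ST_02 equation from the ST_03 and ST_04 equations removes the quadratic terms:
345.6 x + 127.2 y = 13758.95
291.8 x + 381.2 y = 9836.72
Solving the 2×2 system: x ≈ 42.2, y ≈ -6.5 km.

(42.2, -6.5)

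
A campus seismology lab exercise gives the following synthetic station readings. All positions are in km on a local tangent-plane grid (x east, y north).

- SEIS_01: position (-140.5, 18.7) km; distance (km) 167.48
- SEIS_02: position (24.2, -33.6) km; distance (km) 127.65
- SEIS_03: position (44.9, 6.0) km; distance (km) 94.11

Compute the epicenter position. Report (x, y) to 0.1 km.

Circle about each station: (x + 140.5)² + (y − 18.7)² = 167.48²; (x − 24.2)² + (y + 33.6)² = 127.65²; (x − 44.9)² + (y − 6.0)² = 94.11².
Subtracting pairs of circle equations eliminates x²+y² and gives linear equations (the radical axes):
329.4 x − 104.6 y = -6620.31
370.8 x − 25.4 y = 1154.93
Solving the 2×2 system: x ≈ 9.5, y ≈ 93.2 km.

9.5 km east, 93.2 km north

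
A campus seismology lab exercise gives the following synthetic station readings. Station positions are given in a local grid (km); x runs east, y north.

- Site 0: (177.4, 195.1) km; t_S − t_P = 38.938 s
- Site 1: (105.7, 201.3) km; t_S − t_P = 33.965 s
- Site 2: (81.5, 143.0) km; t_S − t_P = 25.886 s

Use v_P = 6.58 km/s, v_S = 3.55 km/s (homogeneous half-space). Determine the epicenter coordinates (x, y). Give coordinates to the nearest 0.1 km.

Distance from S−P lag: d = Δt · v_P v_S / (v_P − v_S) = Δt · (6.58·3.55)/(6.58−3.55) ≈ 7.7092·Δt.
So d_Site 0 = 300.18, d_Site 1 = 261.84, d_Site 2 = 199.56 km.
Circle about each station: (x − 177.4)² + (y − 195.1)² = 300.18²; (x − 105.7)² + (y − 201.3)² = 261.84²; (x − 81.5)² + (y − 143.0)² = 199.56².
Subtracting pairs of circle equations eliminates x²+y² and gives linear equations (the radical axes):
-143.4 x + 12.4 y = 3707.26
-191.8 x − 104.2 y = 7840.32
Solving the 2×2 system: x ≈ -27.9, y ≈ -23.9 km.
Check against Site 0 (with the unrounded x, y): √((x − 177.4)²+(y − 195.1)²) = 300.16 ≈ 300.18 km. ✓

x ≈ -27.9 km, y ≈ -23.9 km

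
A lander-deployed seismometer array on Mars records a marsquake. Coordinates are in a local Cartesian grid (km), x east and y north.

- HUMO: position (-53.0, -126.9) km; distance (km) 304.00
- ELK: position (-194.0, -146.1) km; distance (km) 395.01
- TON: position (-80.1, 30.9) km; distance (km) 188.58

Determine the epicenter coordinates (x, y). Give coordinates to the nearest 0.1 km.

Circle about each station: (x + 53.0)² + (y + 126.9)² = 304.00²; (x + 194.0)² + (y + 146.1)² = 395.01²; (x + 80.1)² + (y − 30.9)² = 188.58².
Subtracting the HUMO equation from the ELK and TON equations removes the quadratic terms:
-282.0 x − 38.4 y = -23548.30
-54.2 x + 315.6 y = 45311.79
Solving the 2×2 system: x ≈ 62.5, y ≈ 154.3 km.

62.5 km east, 154.3 km north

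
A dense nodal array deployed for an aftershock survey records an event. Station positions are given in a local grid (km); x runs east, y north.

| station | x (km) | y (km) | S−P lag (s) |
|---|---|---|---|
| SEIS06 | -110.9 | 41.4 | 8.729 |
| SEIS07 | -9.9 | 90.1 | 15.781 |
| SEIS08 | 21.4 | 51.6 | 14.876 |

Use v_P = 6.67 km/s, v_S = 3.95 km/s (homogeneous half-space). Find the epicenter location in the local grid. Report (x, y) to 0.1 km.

(-89.5, -40.4)

Distance from S−P lag: d = Δt · v_P v_S / (v_P − v_S) = Δt · (6.67·3.95)/(6.67−3.95) ≈ 9.6862·Δt.
So d_SEIS06 = 84.55, d_SEIS07 = 152.86, d_SEIS08 = 144.09 km.
Circle about each station: (x + 110.9)² + (y − 41.4)² = 84.55²; (x + 9.9)² + (y − 90.1)² = 152.86²; (x − 21.4)² + (y − 51.6)² = 144.09².
Subtracting the SEIS06 equation from the SEIS07 and SEIS08 equations removes the quadratic terms:
202.0 x + 97.4 y = -22014.23
264.6 x + 20.4 y = -24505.48
Solving the 2×2 system: x ≈ -89.5, y ≈ -40.4 km.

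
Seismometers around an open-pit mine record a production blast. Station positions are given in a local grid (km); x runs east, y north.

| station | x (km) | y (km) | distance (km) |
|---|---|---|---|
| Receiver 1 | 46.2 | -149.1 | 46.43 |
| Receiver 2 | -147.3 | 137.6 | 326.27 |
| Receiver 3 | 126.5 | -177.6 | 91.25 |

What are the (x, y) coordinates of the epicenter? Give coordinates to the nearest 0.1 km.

Circle about each station: (x − 46.2)² + (y + 149.1)² = 46.43²; (x + 147.3)² + (y − 137.6)² = 326.27²; (x − 126.5)² + (y + 177.6)² = 91.25².
Subtracting the Receiver 1 equation from the Receiver 2 and Receiver 3 equations removes the quadratic terms:
-387.0 x + 573.4 y = -88030.57
160.6 x − 57.0 y = 17007.94
Solving the 2×2 system: x ≈ 67.6, y ≈ -107.9 km.
Check against Receiver 1 (with the unrounded x, y): √((x − 46.2)²+(y + 149.1)²) = 46.44 ≈ 46.43 km. ✓

67.6 km east, -107.9 km north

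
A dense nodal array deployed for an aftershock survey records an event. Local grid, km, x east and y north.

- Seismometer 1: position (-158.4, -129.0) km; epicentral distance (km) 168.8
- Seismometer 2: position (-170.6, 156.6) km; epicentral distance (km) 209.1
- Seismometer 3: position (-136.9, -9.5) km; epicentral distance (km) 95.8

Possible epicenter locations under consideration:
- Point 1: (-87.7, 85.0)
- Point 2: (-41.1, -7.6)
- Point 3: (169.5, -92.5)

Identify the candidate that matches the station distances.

Point 2

For each candidate, compare |candidate − station| to the reported distance:
Point 1: residuals Seismometer 1 56.6, Seismometer 2 99.6, Seismometer 3 10.7 → max 99.6 km
Point 2: residuals Seismometer 1 0.0, Seismometer 2 0.0, Seismometer 3 0.0 → max 0.0 km
Point 3: residuals Seismometer 1 161.1, Seismometer 2 212.5, Seismometer 3 221.6 → max 221.6 km
Only Point 2 has all residuals ≈ 0.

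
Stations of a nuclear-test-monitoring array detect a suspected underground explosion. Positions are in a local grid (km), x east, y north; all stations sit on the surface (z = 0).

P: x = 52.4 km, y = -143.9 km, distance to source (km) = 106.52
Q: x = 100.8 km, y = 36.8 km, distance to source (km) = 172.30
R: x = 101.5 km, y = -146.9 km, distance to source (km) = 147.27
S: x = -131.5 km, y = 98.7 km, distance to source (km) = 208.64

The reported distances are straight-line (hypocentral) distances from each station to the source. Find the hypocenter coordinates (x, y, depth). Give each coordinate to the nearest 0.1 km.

Each station gives a sphere (x−x_i)² + (y−y_i)² + z² = d_i² (stations at z=0).
Subtracting the P sphere from Q and R: z² cancels, leaving linear equations in x and y:
96.8 x + 361.4 y = -30278.87
98.2 x − 6.0 y = -1913.05
Solving: x ≈ -24.204, y ≈ -77.299 km (keep extra digits for the depth step; rounded: -24.2, -77.3).
Then from the P sphere: z² = 106.52² − (x − 52.4)² − (y + 143.9)² with x = -24.204, y = -77.299, so z ≈ 32.290 ≈ 32.3 km.

x ≈ -24.2 km, y ≈ -77.3 km, depth ≈ 32.3 km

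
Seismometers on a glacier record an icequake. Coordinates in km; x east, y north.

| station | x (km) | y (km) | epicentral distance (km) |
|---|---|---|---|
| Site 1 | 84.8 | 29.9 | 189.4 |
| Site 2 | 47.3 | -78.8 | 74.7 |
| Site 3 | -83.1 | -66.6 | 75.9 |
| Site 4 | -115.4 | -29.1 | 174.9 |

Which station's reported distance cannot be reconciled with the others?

Site 3

Solve using three stations at a time. Using Site 1, Site 2, Site 4 (subtract circle equations pairwise → linear system) gives (x, y) ≈ (14.7, -146.1).
Distances from that point to each station vs reported:
  Site 1: calculated 189.4 vs reported 189.4 → residual 0.0 km
  Site 2: calculated 74.8 vs reported 74.7 → residual 0.1 km
  Site 3: calculated 126.0 vs reported 75.9 → residual 50.1 km
  Site 4: calculated 174.9 vs reported 174.9 → residual 0.0 km
Site 1, Site 2, Site 4 are mutually consistent (residuals ≈ 0); Site 3 is off by 50.1 km.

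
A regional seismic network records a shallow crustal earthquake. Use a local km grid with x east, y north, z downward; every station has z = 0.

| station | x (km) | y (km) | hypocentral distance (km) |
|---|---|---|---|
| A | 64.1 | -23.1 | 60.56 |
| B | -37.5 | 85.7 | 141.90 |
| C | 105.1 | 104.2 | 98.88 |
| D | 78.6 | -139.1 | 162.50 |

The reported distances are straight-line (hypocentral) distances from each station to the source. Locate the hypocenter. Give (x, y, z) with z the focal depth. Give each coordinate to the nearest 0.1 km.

Each station gives a sphere (x−x_i)² + (y−y_i)² + z² = d_i² (stations at z=0).
Subtracting the A sphere from B and C: z² cancels, leaving linear equations in x and y:
-203.2 x + 217.6 y = -12359.78
82.0 x + 254.6 y = 11151.49
Solving: x ≈ 80.102, y ≈ 18.001 km (keep extra digits for the depth step; rounded: 80.1, 18.0).
Then from the A sphere: z² = 60.56² − (x − 64.1)² − (y + 23.1)² with x = 80.102, y = 18.001, so z ≈ 41.499 ≈ 41.5 km.

(80.1, 18.0, 41.5)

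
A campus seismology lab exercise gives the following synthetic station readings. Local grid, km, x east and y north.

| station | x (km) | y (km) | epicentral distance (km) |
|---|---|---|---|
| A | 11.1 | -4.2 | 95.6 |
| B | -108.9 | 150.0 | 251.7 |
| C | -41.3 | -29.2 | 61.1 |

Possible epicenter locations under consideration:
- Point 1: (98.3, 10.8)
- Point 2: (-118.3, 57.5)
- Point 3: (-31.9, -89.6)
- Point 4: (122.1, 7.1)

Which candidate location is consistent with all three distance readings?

For each candidate, compare |candidate − station| to the reported distance:
Point 1: residuals A 7.1, B 2.1, C 84.1 → max 84.1 km
Point 2: residuals A 47.8, B 158.7, C 54.9 → max 158.7 km
Point 3: residuals A 0.0, B 0.0, C 0.0 → max 0.0 km
Point 4: residuals A 16.0, B 19.9, C 106.3 → max 106.3 km
Only Point 3 has all residuals ≈ 0.

Point 3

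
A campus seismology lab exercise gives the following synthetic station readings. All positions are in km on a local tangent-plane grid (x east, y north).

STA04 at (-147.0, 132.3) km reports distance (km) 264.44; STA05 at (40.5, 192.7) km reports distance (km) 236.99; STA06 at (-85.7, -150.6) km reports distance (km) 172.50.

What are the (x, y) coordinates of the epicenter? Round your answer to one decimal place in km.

x ≈ 50.0 km, y ≈ -44.1 km

Circle about each station: (x + 147.0)² + (y − 132.3)² = 264.44²; (x − 40.5)² + (y − 192.7)² = 236.99²; (x + 85.7)² + (y + 150.6)² = 172.50².
Subtracting the STA04 equation from the STA05 and STA06 equations removes the quadratic terms:
375.0 x + 120.8 y = 13425.50
122.6 x − 565.8 y = 31084.82
Solving the 2×2 system: x ≈ 50.0, y ≈ -44.1 km.
Check against STA04 (with the unrounded x, y): √((x + 147.0)²+(y − 132.3)²) = 264.44 ≈ 264.44 km. ✓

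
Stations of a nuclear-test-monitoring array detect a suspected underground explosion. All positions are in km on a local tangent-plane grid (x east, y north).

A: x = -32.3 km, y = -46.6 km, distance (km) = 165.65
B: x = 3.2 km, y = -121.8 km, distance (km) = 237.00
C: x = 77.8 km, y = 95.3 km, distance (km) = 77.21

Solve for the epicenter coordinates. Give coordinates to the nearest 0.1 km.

(3.2, 115.2)

Circle about each station: (x + 32.3)² + (y + 46.6)² = 165.65²; (x − 3.2)² + (y + 121.8)² = 237.00²; (x − 77.8)² + (y − 95.3)² = 77.21².
Subtracting the A equation from the B and C equations removes the quadratic terms:
71.0 x − 150.4 y = -17098.45
220.2 x + 283.8 y = 33398.62
Solving the 2×2 system: x ≈ 3.2, y ≈ 115.2 km.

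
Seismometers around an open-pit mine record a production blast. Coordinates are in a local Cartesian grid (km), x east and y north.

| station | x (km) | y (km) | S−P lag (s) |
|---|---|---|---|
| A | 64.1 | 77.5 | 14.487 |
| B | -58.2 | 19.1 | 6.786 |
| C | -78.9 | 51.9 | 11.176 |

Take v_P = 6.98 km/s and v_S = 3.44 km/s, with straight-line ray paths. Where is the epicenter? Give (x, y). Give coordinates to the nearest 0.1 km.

(-12.3, 15.7)

Distance from S−P lag: d = Δt · v_P v_S / (v_P − v_S) = Δt · (6.98·3.44)/(6.98−3.44) ≈ 6.7828·Δt.
So d_A = 98.26, d_B = 46.03, d_C = 75.80 km.
Circle about each station: (x − 64.1)² + (y − 77.5)² = 98.26²; (x + 58.2)² + (y − 19.1)² = 46.03²; (x + 78.9)² + (y − 51.9)² = 75.80².
Subtracting the A equation from the B and C equations removes the quadratic terms:
-244.6 x − 116.8 y = 1173.26
-286.0 x − 51.2 y = 2713.15
Solving the 2×2 system: x ≈ -12.3, y ≈ 15.7 km.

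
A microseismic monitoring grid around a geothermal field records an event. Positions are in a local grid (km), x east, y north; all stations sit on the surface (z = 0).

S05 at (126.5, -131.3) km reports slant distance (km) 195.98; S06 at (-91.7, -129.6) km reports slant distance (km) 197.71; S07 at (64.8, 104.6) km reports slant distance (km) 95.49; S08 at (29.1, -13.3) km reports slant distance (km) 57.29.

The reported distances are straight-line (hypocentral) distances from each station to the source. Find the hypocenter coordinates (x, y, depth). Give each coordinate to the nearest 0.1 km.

Each station gives a sphere (x−x_i)² + (y−y_i)² + z² = d_i² (stations at z=0).
Subtracting the S05 sphere from S06 and S07: z² cancels, leaving linear equations in x and y:
-436.4 x + 3.4 y = -8717.97
-123.4 x + 471.8 y = 11188.08
Solving: x ≈ 20.203, y ≈ 28.998 km (keep extra digits for the depth step; rounded: 20.2, 29.0).
Then from the S05 sphere: z² = 195.98² − (x − 126.5)² − (y + 131.3)² with x = 20.203, y = 28.998, so z ≈ 37.599 ≈ 37.6 km.

(20.2, 29.0, 37.6)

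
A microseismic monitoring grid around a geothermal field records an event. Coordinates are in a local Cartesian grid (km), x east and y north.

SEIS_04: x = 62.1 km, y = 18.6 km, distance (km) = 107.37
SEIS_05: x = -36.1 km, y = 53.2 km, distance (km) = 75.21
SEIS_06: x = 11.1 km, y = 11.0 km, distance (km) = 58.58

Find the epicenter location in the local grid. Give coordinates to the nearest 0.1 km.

x ≈ -37.3 km, y ≈ -22.0 km

Circle about each station: (x − 62.1)² + (y − 18.6)² = 107.37²; (x + 36.1)² + (y − 53.2)² = 75.21²; (x − 11.1)² + (y − 11.0)² = 58.58².
Subtracting the SEIS_04 equation from the SEIS_05 and SEIS_06 equations removes the quadratic terms:
-196.4 x + 69.2 y = 5802.85
-102.0 x − 15.2 y = 4138.54
Solving the 2×2 system: x ≈ -37.3, y ≈ -22.0 km.
Check against SEIS_04 (with the unrounded x, y): √((x − 62.1)²+(y − 18.6)²) = 107.37 ≈ 107.37 km. ✓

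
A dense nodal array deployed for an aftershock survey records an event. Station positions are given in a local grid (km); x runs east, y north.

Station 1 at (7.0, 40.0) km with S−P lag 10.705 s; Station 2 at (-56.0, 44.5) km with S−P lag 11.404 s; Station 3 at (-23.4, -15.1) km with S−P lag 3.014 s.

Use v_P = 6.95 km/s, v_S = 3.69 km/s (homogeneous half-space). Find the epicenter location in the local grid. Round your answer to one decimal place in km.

Distance from S−P lag: d = Δt · v_P v_S / (v_P − v_S) = Δt · (6.95·3.69)/(6.95−3.69) ≈ 7.8667·Δt.
So d_Station 1 = 84.21, d_Station 2 = 89.71, d_Station 3 = 23.71 km.
Circle about each station: (x − 7.0)² + (y − 40.0)² = 84.21²; (x + 56.0)² + (y − 44.5)² = 89.71²; (x + 23.4)² + (y + 15.1)² = 23.71².
Subtracting pairs of circle equations eliminates x²+y² and gives linear equations (the radical axes):
-126.0 x + 9.0 y = 2510.69
-60.8 x − 110.2 y = 5655.73
Solving the 2×2 system: x ≈ -22.7, y ≈ -38.8 km.

x ≈ -22.7 km, y ≈ -38.8 km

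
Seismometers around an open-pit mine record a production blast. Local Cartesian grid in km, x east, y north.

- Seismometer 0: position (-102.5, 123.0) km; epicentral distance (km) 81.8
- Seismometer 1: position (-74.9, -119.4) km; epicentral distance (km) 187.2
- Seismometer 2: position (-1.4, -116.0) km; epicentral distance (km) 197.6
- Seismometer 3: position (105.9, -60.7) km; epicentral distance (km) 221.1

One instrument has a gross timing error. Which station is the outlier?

Solve using three stations at a time. Using Seismometer 1, Seismometer 2, Seismometer 3 (subtract circle equations pairwise → linear system) gives (x, y) ≈ (-73.9, 67.5).
Distances from that point to each station vs reported:
  Seismometer 0: calculated 62.4 vs reported 81.8 → residual 19.4 km
  Seismometer 1: calculated 186.9 vs reported 187.2 → residual 0.3 km
  Seismometer 2: calculated 197.4 vs reported 197.6 → residual 0.2 km
  Seismometer 3: calculated 220.9 vs reported 221.1 → residual 0.2 km
Seismometer 1, Seismometer 2, Seismometer 3 are mutually consistent (residuals ≈ 0); Seismometer 0 is off by 19.4 km.

Seismometer 0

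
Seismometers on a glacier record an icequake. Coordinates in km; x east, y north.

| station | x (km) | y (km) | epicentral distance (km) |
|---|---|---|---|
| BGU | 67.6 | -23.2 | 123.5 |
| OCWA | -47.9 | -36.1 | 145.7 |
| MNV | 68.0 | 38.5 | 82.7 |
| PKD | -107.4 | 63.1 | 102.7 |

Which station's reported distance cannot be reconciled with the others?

Solve using three stations at a time. Using BGU, MNV, PKD (subtract circle equations pairwise → linear system) gives (x, y) ≈ (-5.6, 76.3).
Distances from that point to each station vs reported:
  BGU: calculated 123.5 vs reported 123.5 → residual 0.0 km
  OCWA: calculated 120.1 vs reported 145.7 → residual 25.6 km
  MNV: calculated 82.7 vs reported 82.7 → residual 0.0 km
  PKD: calculated 102.7 vs reported 102.7 → residual 0.0 km
BGU, MNV, PKD are mutually consistent (residuals ≈ 0); OCWA is off by 25.6 km.

OCWA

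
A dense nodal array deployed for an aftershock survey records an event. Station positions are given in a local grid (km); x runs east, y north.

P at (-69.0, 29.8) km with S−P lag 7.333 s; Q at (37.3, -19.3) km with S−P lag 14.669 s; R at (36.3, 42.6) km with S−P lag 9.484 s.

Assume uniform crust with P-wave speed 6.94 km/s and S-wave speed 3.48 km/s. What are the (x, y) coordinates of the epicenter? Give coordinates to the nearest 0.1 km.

(-27.6, 59.9)

Distance from S−P lag: d = Δt · v_P v_S / (v_P − v_S) = Δt · (6.94·3.48)/(6.94−3.48) ≈ 6.9801·Δt.
So d_P = 51.19, d_Q = 102.39, d_R = 66.20 km.
Circle about each station: (x + 69.0)² + (y − 29.8)² = 51.19²; (x − 37.3)² + (y + 19.3)² = 102.39²; (x − 36.3)² + (y − 42.6)² = 66.20².
Subtracting pairs of circle equations eliminates x²+y² and gives linear equations (the radical axes):
212.6 x − 98.2 y = -11748.56
210.6 x + 25.6 y = -4278.61
Solving the 2×2 system: x ≈ -27.6, y ≈ 59.9 km.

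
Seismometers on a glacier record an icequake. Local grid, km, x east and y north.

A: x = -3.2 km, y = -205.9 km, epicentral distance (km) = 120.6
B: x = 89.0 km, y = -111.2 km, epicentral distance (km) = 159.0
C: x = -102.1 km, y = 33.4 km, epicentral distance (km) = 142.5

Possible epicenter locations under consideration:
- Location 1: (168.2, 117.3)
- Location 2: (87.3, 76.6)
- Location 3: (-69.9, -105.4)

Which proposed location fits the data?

Location 3

For each candidate, compare |candidate − station| to the reported distance:
Location 1: residuals A 245.2, B 82.8, C 140.5 → max 245.2 km
Location 2: residuals A 176.0, B 28.8, C 51.8 → max 176.0 km
Location 3: residuals A 0.0, B 0.0, C 0.0 → max 0.0 km
Only Location 3 has all residuals ≈ 0.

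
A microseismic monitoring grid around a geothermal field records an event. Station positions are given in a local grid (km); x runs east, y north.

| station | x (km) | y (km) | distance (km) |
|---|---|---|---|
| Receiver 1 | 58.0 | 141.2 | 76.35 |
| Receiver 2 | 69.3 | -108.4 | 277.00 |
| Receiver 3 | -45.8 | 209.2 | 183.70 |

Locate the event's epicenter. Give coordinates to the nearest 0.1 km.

(131.6, 161.5)

Circle about each station: (x − 58.0)² + (y − 141.2)² = 76.35²; (x − 69.3)² + (y + 108.4)² = 277.00²; (x + 45.8)² + (y − 209.2)² = 183.70².
Subtracting pairs of circle equations eliminates x²+y² and gives linear equations (the radical axes):
22.6 x − 499.2 y = -77648.07
-207.6 x + 136.0 y = -5355.53
Solving the 2×2 system: x ≈ 131.6, y ≈ 161.5 km.
Check against Receiver 1 (with the unrounded x, y): √((x − 58.0)²+(y − 141.2)²) = 76.35 ≈ 76.35 km. ✓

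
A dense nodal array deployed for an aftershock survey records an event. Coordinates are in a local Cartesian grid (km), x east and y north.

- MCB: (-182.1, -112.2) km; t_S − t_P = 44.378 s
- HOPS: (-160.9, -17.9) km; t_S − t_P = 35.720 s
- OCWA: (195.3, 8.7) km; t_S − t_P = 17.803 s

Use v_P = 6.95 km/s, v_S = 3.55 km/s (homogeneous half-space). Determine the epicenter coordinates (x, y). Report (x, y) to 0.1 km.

Distance from S−P lag: d = Δt · v_P v_S / (v_P − v_S) = Δt · (6.95·3.55)/(6.95−3.55) ≈ 7.2566·Δt.
So d_MCB = 322.03, d_HOPS = 259.21, d_OCWA = 129.19 km.
Circle about each station: (x + 182.1)² + (y + 112.2)² = 322.03²; (x + 160.9)² + (y + 17.9)² = 259.21²; (x − 195.3)² + (y − 8.7)² = 129.19².
Subtracting the MCB equation from the HOPS and OCWA equations removes the quadratic terms:
42.4 x + 188.6 y = 16973.47
754.8 x + 241.8 y = 79481.79
Solving the 2×2 system: x ≈ 82.4, y ≈ 71.5 km.

(82.4, 71.5)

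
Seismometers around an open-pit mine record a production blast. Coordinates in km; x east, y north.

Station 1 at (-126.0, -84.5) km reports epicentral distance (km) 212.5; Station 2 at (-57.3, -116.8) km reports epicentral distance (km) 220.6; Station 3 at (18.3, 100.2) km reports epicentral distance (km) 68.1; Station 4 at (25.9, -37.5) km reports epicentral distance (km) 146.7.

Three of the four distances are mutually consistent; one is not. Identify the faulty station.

Solve using three stations at a time. Using Station 1, Station 2, Station 4 (subtract circle equations pairwise → linear system) gives (x, y) ≈ (-22.4, 101.0).
Distances from that point to each station vs reported:
  Station 1: calculated 212.5 vs reported 212.5 → residual 0.0 km
  Station 2: calculated 220.6 vs reported 220.6 → residual 0.0 km
  Station 3: calculated 40.7 vs reported 68.1 → residual 27.4 km
  Station 4: calculated 146.7 vs reported 146.7 → residual 0.0 km
Station 1, Station 2, Station 4 are mutually consistent (residuals ≈ 0); Station 3 is off by 27.4 km.

Station 3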